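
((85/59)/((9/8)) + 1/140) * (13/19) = 1244503/1412460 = 0.88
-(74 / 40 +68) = -69.85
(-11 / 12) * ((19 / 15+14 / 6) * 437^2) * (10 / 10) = -6301977 / 10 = -630197.70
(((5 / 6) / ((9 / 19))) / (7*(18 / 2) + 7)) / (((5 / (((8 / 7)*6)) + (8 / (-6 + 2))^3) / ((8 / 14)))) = -0.00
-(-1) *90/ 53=90/ 53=1.70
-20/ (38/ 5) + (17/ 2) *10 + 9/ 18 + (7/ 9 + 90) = 59387/ 342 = 173.65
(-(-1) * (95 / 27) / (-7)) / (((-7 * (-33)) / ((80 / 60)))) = -380 / 130977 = -0.00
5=5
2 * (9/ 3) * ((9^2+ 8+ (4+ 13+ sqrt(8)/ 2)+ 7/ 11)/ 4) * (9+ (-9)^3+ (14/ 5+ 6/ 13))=-81971586/ 715 - 69882 * sqrt(2)/ 65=-116166.01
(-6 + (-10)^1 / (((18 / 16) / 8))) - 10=-87.11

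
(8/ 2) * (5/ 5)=4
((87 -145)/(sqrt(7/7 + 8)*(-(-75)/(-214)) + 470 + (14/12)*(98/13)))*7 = -3388476/3987247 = -0.85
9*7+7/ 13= 826/ 13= 63.54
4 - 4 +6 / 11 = 6 / 11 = 0.55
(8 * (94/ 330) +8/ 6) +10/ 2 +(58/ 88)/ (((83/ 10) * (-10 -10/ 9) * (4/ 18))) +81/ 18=2866081/ 219120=13.08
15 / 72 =0.21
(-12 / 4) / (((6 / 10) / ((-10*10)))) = 500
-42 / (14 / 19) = -57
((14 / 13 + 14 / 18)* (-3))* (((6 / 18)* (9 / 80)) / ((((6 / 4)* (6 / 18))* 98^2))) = -31 / 713440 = -0.00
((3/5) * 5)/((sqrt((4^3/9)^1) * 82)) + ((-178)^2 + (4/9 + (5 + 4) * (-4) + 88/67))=12519636851/395568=31649.77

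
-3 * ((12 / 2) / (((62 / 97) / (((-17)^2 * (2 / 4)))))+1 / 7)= -1766265 / 434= -4069.74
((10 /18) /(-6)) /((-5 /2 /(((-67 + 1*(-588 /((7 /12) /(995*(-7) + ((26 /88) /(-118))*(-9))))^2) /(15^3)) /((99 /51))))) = 352938317046387316609 /1266604057125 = 278649286.70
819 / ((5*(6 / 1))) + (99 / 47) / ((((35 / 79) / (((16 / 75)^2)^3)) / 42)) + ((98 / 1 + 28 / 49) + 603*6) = 81193791768141587 / 21687011718750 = 3743.89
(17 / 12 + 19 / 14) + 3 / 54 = 713 / 252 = 2.83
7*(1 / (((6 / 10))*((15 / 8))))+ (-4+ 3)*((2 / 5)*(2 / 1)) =244 / 45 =5.42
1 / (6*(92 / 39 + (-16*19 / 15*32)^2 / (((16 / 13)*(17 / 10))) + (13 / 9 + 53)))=1105 / 1333138548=0.00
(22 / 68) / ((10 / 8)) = 22 / 85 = 0.26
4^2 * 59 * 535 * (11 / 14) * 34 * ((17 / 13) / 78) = 802761080 / 3549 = 226193.60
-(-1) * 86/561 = 86/561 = 0.15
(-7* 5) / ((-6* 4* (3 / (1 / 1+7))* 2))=35 / 18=1.94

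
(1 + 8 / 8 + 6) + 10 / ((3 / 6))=28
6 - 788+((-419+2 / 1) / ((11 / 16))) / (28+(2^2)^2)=-96290 / 121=-795.79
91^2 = 8281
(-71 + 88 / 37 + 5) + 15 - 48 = -96.62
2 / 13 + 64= 834 / 13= 64.15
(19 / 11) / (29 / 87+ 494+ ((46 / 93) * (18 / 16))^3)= 108677568 / 31113598109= 0.00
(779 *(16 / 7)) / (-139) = -12464 / 973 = -12.81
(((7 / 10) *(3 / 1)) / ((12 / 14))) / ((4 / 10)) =6.12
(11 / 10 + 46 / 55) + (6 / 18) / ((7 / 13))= 5903 / 2310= 2.56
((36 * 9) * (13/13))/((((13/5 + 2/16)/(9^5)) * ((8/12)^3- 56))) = -645700815/5123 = -126039.59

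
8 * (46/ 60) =92/ 15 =6.13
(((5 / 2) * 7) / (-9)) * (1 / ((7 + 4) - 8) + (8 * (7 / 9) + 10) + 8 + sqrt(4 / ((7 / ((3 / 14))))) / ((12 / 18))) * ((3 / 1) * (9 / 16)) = -7735 / 96 - 45 * sqrt(6) / 64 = -82.30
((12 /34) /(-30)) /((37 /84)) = -84 /3145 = -0.03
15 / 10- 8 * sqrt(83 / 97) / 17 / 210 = 1.50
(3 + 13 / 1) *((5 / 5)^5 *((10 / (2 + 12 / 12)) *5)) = 800 / 3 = 266.67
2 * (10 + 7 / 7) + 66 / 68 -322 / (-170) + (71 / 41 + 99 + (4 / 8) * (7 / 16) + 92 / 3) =156.48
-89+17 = -72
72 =72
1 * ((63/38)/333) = 7/1406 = 0.00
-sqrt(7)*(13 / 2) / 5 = -13*sqrt(7) / 10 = -3.44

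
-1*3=-3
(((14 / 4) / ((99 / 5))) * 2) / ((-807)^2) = 35 / 64473651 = 0.00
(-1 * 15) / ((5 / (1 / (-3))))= 1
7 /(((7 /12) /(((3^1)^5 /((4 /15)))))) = 10935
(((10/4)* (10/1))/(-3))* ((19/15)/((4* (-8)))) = 95/288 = 0.33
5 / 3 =1.67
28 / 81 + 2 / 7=0.63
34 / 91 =0.37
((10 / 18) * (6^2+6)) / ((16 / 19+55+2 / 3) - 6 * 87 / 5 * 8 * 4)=-6650 / 936023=-0.01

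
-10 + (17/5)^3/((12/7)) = 19391/1500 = 12.93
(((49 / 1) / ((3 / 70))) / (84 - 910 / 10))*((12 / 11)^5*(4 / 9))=-18063360 / 161051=-112.16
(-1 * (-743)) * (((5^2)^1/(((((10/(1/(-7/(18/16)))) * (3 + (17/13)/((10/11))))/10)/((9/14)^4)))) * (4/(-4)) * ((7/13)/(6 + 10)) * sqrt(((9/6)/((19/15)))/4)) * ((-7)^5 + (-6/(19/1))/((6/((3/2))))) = -10507719365731125 * sqrt(190)/4096992026624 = -35352.50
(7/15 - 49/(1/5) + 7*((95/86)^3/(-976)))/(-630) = 325307164369/838067385600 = 0.39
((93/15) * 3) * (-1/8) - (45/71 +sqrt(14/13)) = -8403/2840 - sqrt(182)/13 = -4.00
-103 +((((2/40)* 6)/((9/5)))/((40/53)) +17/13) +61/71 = -22287641/221520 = -100.61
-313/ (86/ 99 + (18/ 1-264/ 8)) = 30987/ 1399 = 22.15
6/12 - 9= -17/2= -8.50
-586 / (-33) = 586 / 33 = 17.76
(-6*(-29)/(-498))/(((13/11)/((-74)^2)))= -1746844/1079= -1618.95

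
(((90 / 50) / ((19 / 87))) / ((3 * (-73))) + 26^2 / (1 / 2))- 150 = 8335609 / 6935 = 1201.96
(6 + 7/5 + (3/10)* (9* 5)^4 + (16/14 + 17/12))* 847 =62518634893/60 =1041977248.22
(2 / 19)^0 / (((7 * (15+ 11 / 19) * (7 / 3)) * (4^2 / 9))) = 513 / 232064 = 0.00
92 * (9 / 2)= 414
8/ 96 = 1/ 12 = 0.08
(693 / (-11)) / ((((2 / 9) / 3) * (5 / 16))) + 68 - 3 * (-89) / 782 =-10374241 / 3910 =-2653.26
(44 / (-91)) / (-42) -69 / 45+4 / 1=7893 / 3185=2.48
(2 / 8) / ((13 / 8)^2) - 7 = -1167 / 169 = -6.91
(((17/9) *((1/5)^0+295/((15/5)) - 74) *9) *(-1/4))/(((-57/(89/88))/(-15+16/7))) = -134657/5544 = -24.29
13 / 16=0.81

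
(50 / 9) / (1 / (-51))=-850 / 3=-283.33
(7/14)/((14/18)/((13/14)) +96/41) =4797/30500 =0.16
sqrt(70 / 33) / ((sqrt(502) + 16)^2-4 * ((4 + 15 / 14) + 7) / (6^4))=-438939648 * sqrt(289905) / 13683697499483 + 5198435928 * sqrt(2310) / 13683697499483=0.00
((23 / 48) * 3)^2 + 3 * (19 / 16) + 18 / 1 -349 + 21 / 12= -82847 / 256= -323.62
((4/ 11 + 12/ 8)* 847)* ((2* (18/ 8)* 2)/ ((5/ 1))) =28413/ 10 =2841.30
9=9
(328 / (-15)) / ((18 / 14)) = -2296 / 135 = -17.01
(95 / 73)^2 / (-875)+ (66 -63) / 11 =555574 / 2051665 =0.27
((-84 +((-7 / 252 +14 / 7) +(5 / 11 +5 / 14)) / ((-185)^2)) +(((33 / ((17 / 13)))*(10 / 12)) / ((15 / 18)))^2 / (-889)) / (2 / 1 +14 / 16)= -589976854536898 / 20021937029325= -29.47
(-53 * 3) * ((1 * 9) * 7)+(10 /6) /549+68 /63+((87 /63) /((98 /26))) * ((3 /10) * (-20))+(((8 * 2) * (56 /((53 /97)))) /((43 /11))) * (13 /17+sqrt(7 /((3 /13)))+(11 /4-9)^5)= -702183431713091693 /175093874424+956032 * sqrt(273) /6837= -4008015.11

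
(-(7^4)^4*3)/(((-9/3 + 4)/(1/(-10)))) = 99698791708803/10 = 9969879170880.30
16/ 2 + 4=12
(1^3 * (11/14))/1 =11/14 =0.79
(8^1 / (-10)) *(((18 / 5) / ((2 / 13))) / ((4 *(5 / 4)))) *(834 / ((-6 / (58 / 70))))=1886508 / 4375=431.20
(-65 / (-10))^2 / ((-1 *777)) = -169 / 3108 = -0.05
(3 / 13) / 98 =3 / 1274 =0.00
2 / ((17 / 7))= 14 / 17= 0.82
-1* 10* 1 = -10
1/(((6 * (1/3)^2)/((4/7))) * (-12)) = -1/14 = -0.07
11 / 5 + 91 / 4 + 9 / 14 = 3583 / 140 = 25.59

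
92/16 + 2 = 31/4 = 7.75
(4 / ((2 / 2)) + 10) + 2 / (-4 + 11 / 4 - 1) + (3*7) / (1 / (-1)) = -71 / 9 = -7.89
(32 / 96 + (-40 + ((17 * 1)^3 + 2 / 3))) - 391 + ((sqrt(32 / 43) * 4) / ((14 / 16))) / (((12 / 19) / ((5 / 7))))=3040 * sqrt(86) / 6321 + 4483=4487.46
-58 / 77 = -0.75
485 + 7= 492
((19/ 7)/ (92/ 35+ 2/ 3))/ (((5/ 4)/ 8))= 912/ 173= 5.27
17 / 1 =17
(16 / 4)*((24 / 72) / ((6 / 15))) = 10 / 3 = 3.33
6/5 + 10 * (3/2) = 81/5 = 16.20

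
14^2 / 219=196 / 219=0.89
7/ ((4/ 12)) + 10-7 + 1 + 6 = 31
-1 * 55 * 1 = -55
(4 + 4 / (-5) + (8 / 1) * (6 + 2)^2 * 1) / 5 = 2576 / 25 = 103.04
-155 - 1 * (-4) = -151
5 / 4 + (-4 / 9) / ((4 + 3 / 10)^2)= 81605 / 66564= 1.23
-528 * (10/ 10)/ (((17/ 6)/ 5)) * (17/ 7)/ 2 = -7920/ 7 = -1131.43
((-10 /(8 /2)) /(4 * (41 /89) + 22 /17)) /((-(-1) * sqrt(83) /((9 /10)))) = -4539 * sqrt(83) /525224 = -0.08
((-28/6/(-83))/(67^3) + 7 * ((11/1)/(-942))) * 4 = -1281447958/3919242653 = -0.33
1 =1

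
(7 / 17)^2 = 49 / 289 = 0.17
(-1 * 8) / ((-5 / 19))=152 / 5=30.40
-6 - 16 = -22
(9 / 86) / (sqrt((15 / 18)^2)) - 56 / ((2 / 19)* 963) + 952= 197018461 / 207045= 951.57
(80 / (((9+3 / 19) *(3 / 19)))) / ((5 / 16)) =46208 / 261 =177.04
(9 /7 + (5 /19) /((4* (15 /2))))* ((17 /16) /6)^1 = 17561 /76608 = 0.23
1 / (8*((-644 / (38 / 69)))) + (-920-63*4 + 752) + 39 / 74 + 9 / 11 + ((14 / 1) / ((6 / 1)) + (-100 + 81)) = -435.32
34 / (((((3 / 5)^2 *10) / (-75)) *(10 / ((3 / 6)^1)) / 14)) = -2975 / 6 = -495.83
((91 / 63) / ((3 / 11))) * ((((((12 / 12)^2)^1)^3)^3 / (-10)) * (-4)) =286 / 135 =2.12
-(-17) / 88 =17 / 88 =0.19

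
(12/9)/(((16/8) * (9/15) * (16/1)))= 5/72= 0.07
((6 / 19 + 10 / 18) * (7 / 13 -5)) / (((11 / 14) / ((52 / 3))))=-483952 / 5643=-85.76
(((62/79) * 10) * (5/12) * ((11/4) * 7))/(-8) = -7.87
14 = 14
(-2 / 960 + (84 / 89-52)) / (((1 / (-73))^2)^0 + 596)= -2181209 / 25503840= -0.09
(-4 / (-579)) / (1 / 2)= 8 / 579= 0.01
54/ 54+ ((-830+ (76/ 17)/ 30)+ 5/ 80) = -3381457/ 4080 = -828.79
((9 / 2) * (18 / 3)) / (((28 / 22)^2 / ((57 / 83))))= 186219 / 16268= 11.45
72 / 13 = 5.54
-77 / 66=-7 / 6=-1.17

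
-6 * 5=-30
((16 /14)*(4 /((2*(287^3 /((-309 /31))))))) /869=-4944 /4457847428419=-0.00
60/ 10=6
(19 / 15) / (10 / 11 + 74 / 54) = 1881 / 3385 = 0.56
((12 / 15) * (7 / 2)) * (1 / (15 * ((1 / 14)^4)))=537824 / 75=7170.99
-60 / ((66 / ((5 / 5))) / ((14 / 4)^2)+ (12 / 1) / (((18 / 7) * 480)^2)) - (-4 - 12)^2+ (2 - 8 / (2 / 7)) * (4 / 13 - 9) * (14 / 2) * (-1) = -1849.14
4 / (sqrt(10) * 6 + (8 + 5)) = -52 / 191 + 24 * sqrt(10) / 191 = 0.13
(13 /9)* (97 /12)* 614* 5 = 1935635 /54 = 35845.09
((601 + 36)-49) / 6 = 98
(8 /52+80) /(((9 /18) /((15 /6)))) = 5210 /13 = 400.77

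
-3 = -3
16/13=1.23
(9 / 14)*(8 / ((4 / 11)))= 14.14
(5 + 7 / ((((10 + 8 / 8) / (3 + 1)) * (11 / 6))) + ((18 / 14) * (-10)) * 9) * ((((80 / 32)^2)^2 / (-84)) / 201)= 57874375 / 228811968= 0.25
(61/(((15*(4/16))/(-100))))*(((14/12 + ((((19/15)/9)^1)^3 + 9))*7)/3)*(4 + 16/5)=-277910.85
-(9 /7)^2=-81 /49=-1.65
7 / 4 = 1.75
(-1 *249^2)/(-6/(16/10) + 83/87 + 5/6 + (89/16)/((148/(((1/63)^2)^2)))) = 31590.55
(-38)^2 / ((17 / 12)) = 1019.29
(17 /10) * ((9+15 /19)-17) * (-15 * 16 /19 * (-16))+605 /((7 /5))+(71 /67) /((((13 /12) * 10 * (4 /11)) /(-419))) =-2157.95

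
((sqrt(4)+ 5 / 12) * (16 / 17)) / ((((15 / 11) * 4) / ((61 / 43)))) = 19459 / 32895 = 0.59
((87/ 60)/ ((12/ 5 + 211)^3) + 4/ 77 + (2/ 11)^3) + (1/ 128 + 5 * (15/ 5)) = 16398066229221/ 1088431915648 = 15.07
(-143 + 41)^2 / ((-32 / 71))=-184671 / 8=-23083.88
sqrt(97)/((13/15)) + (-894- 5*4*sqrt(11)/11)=-894- 20*sqrt(11)/11 + 15*sqrt(97)/13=-888.67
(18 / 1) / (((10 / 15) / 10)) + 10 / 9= 2440 / 9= 271.11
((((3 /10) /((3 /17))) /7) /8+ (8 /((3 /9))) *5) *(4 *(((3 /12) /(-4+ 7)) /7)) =67217 /11760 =5.72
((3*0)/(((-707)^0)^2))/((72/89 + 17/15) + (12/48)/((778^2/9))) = 0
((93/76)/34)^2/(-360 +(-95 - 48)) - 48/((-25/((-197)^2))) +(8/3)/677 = 12706813031613589681/170530841755200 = 74513.28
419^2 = 175561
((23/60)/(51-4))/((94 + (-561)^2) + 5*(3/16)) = 92/3551123775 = 0.00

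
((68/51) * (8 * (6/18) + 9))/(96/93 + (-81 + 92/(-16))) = -17360/95661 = -0.18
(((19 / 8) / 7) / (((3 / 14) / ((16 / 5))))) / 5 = 76 / 75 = 1.01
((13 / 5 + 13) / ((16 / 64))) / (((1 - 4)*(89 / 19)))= -1976 / 445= -4.44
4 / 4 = 1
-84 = -84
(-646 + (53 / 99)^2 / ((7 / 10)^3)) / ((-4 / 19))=3064.53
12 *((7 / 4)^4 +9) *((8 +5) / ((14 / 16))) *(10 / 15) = 61165 / 28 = 2184.46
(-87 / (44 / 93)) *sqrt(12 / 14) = -8091 *sqrt(42) / 308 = -170.25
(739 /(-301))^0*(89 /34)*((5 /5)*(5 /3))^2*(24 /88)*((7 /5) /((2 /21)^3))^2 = 124675351227 /23936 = 5208696.16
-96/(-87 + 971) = -24/221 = -0.11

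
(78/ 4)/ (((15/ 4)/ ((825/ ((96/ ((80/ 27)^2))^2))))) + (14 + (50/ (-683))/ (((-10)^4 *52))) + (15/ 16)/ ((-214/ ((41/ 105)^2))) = 740367445595295229/ 14843975221366200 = 49.88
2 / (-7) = -0.29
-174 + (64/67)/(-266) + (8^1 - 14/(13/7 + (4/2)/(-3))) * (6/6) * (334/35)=-209.88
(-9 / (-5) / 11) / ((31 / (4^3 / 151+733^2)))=2836.13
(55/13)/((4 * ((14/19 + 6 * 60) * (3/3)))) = 1045/356408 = 0.00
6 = 6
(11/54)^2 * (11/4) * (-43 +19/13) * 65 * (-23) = 765325/108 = 7086.34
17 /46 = 0.37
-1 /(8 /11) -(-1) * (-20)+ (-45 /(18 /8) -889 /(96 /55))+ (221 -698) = -98659 /96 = -1027.70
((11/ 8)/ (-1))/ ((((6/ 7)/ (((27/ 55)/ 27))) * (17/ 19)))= -133/ 4080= -0.03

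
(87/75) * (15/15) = 29/25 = 1.16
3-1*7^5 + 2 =-16802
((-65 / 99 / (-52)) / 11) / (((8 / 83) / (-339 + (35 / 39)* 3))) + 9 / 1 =565709 / 113256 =4.99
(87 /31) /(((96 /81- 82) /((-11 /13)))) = 25839 /879346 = 0.03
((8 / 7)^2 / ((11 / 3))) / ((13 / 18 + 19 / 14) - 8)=-1728 / 28721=-0.06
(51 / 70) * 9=459 / 70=6.56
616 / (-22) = -28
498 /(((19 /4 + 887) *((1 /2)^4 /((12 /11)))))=127488 /13079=9.75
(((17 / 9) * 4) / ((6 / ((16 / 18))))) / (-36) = -0.03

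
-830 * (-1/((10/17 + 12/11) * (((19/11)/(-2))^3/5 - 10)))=-4131690200/84663663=-48.80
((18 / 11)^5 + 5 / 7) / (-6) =-2.07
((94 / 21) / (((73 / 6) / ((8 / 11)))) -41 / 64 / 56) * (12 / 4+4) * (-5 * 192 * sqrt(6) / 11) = -11056875 * sqrt(6) / 70664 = -383.27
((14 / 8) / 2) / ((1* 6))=7 / 48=0.15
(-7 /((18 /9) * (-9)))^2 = 49 /324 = 0.15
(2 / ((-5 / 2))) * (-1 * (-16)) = -64 / 5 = -12.80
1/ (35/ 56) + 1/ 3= 1.93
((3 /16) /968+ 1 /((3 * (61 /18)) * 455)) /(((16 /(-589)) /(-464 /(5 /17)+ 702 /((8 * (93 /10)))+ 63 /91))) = 23.65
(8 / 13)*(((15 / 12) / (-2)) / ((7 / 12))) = -60 / 91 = -0.66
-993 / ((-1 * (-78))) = -331 / 26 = -12.73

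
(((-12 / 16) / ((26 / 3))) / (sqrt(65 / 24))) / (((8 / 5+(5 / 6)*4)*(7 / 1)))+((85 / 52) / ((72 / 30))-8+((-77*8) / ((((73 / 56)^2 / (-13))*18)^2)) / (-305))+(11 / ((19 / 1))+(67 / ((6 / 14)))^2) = 24433.73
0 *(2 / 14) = 0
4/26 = 2/13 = 0.15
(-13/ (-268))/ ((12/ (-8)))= -13/ 402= -0.03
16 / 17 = 0.94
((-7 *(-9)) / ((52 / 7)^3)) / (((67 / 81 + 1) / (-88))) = -19253619 / 2601248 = -7.40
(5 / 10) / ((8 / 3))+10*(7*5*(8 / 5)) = 8963 / 16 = 560.19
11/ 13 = 0.85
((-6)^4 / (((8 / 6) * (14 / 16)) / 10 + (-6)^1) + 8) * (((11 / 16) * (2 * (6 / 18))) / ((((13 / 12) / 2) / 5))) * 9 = -8083.09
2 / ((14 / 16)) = 16 / 7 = 2.29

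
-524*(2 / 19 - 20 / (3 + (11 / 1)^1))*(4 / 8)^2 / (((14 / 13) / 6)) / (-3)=-299728 / 931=-321.94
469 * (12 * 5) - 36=28104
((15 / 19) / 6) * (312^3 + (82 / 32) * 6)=1214853735 / 304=3996229.39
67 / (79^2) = 67 / 6241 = 0.01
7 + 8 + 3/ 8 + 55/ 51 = 16.45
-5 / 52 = -0.10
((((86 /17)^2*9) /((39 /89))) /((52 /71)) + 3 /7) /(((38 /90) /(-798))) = -66286882980 /48841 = -1357197.50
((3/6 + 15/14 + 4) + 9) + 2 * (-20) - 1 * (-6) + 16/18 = -1168/63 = -18.54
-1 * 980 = -980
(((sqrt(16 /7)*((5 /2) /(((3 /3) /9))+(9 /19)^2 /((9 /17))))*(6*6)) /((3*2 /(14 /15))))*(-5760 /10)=-76267008*sqrt(7) /1805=-111791.43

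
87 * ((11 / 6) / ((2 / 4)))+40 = 359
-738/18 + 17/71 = -2894/71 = -40.76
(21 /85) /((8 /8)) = 21 /85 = 0.25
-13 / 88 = -0.15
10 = 10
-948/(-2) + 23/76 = 36047/76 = 474.30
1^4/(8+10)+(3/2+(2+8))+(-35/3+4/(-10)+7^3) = 15412/45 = 342.49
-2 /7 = -0.29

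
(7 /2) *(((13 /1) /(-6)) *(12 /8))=-91 /8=-11.38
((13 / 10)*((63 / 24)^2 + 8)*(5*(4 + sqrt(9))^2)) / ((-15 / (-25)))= 3035305 / 384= 7904.44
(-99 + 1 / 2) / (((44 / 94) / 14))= -64813 / 22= -2946.05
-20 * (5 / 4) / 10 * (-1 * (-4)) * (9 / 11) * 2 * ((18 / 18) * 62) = -11160 / 11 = -1014.55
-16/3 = -5.33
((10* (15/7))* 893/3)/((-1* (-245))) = 8930/343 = 26.03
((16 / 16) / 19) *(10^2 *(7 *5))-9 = 3329 / 19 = 175.21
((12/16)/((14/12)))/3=3/14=0.21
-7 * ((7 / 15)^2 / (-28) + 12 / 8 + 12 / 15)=-14441 / 900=-16.05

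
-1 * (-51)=51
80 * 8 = 640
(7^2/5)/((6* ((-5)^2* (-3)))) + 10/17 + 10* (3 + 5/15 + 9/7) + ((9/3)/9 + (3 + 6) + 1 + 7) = 17160169/267750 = 64.09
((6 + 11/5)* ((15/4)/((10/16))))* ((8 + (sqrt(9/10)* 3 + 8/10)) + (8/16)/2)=585.29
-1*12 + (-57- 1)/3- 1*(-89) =173/3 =57.67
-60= -60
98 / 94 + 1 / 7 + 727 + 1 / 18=4312643 / 5922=728.24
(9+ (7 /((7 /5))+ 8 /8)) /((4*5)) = 0.75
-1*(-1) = 1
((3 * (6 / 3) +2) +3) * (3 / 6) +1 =13 / 2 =6.50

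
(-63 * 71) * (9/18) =-4473/2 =-2236.50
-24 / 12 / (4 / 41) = -41 / 2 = -20.50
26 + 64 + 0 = 90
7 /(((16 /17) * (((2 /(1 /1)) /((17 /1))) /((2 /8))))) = 2023 /128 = 15.80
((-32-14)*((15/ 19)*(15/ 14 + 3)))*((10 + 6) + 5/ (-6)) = -4485/ 2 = -2242.50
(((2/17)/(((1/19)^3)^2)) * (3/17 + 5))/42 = 4140037528/6069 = 682161.40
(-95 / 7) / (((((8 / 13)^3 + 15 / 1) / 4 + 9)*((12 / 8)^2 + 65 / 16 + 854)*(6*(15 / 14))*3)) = -2671552 / 41833115145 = -0.00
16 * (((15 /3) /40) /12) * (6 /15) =0.07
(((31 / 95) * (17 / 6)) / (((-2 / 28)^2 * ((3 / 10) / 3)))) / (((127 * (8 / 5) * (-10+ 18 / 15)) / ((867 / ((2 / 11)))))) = -186571175 / 38608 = -4832.45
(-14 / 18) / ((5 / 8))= -56 / 45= -1.24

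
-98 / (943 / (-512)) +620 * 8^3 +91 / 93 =27843922741 / 87699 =317494.19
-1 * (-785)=785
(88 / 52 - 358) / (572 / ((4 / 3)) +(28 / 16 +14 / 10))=-30880 / 37453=-0.82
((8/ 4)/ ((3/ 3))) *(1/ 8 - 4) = -31/ 4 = -7.75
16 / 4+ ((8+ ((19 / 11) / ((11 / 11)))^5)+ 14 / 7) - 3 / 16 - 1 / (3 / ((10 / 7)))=28.71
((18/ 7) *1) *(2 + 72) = 1332/ 7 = 190.29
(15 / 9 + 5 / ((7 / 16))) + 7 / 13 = 3722 / 273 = 13.63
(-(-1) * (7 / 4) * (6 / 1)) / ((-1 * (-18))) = 7 / 12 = 0.58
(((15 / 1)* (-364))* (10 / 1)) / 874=-62.47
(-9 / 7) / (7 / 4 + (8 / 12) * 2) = -108 / 259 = -0.42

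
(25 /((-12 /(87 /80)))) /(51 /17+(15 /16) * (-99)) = 145 /5748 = 0.03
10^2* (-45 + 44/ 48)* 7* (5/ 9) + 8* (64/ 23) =-10632301/ 621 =-17121.26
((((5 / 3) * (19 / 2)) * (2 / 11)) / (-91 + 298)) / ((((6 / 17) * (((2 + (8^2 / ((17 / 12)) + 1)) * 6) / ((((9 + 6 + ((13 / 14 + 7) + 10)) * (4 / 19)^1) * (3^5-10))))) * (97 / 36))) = 310423570 / 3798725931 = 0.08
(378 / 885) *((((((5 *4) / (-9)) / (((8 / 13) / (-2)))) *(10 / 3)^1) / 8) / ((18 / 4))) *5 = 2275 / 1593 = 1.43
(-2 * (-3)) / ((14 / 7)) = 3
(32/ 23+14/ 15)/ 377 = 802/ 130065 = 0.01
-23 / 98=-0.23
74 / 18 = 37 / 9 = 4.11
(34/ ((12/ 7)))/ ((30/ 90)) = 59.50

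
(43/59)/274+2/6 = 16295/48498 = 0.34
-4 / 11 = -0.36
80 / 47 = 1.70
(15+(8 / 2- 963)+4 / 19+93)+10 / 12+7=-96097 / 114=-842.96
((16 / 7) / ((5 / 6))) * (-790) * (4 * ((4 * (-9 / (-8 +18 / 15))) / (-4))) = 1365120 / 119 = 11471.60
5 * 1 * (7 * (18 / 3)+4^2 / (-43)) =8950 / 43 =208.14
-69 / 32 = -2.16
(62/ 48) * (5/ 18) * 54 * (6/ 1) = 465/ 4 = 116.25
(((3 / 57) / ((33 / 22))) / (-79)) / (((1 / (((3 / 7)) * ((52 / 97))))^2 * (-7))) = 16224 / 4844157787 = 0.00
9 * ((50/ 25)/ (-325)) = -18/ 325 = -0.06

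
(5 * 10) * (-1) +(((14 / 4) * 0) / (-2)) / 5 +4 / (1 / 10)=-10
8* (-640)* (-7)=35840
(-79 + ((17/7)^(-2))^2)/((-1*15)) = 2198586/417605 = 5.26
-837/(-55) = 837/55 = 15.22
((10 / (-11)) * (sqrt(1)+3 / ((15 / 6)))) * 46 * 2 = -184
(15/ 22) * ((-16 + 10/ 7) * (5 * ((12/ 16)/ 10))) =-2295/ 616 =-3.73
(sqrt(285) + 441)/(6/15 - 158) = -2205/788 - 5 * sqrt(285)/788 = -2.91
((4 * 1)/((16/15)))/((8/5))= 75/32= 2.34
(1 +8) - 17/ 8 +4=87/ 8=10.88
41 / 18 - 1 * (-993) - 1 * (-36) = 18563 / 18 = 1031.28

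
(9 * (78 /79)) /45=78 /395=0.20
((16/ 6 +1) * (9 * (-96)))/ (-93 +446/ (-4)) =6336/ 409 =15.49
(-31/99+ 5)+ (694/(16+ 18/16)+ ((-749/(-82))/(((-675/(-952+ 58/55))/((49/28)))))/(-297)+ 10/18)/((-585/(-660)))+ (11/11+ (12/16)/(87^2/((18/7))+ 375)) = 50473203323128097/971582795790750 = 51.95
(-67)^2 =4489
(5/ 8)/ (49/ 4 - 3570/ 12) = -0.00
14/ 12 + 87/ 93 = 391/ 186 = 2.10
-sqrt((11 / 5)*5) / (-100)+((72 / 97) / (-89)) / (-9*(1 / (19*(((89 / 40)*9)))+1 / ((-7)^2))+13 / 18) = -1206576 / 74490665+sqrt(11) / 100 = 0.02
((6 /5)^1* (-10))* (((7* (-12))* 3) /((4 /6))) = 4536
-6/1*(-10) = 60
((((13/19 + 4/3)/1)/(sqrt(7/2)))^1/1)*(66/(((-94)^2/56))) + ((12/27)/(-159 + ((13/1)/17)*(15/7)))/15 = -238/1264005 + 5060*sqrt(14)/41971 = 0.45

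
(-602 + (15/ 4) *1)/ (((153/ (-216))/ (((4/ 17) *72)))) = 4135104/ 289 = 14308.32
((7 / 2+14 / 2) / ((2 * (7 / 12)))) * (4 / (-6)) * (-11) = 66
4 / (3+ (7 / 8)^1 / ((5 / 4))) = 40 / 37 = 1.08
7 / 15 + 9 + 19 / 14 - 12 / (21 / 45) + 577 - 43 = 109013 / 210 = 519.11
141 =141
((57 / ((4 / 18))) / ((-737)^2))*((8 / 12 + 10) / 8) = 342 / 543169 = 0.00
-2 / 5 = -0.40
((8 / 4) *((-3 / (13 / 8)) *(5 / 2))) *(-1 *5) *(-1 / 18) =-100 / 39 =-2.56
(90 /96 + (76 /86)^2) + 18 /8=117403 /29584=3.97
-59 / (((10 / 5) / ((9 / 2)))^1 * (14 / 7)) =-66.38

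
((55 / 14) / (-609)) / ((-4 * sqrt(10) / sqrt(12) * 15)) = 11 * sqrt(30) / 511560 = 0.00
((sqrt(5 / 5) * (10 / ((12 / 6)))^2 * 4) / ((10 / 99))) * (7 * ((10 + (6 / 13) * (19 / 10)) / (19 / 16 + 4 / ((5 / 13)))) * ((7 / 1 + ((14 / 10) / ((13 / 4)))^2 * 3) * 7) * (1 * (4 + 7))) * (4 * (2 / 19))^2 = 274087310092288 / 408455255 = 671033.87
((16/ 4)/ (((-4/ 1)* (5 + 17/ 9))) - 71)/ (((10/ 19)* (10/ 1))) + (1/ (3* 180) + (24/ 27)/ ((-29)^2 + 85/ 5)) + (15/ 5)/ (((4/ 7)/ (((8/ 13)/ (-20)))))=-327384359/ 23938200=-13.68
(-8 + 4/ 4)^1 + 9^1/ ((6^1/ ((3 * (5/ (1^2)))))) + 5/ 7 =227/ 14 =16.21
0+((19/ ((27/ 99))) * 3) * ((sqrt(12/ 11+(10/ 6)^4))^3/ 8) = 682.80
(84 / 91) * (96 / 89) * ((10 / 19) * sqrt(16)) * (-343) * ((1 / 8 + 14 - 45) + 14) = 266716800 / 21983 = 12132.87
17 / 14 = 1.21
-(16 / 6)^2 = -64 / 9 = -7.11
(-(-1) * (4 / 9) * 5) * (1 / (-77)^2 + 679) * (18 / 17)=161031680 / 100793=1597.65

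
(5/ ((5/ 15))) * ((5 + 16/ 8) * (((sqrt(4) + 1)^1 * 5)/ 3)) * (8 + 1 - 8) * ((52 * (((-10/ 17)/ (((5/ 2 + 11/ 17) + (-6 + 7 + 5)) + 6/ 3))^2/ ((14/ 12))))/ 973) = 9360000/ 139762693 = 0.07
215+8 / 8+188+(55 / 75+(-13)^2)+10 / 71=611176 / 1065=573.87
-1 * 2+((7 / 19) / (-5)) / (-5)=-943 / 475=-1.99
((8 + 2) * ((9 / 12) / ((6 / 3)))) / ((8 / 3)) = 45 / 32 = 1.41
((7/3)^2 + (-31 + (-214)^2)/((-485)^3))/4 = 279485512/205351425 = 1.36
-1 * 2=-2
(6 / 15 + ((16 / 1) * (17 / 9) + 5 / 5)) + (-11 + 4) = 1108 / 45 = 24.62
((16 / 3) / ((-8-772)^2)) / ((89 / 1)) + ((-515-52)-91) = -6680460149 / 10152675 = -658.00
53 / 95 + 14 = 1383 / 95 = 14.56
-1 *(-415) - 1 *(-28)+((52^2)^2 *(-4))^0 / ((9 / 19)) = 4006 / 9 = 445.11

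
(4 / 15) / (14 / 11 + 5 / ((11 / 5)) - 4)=-44 / 75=-0.59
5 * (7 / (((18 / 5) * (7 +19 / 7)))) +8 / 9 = 257 / 136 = 1.89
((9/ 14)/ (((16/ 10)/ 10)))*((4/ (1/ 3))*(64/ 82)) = 10800/ 287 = 37.63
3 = 3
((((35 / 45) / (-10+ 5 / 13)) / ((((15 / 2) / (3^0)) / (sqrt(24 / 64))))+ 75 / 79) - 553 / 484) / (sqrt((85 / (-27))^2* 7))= sqrt(7)* (-124655625 - 1739738* sqrt(6)) / 14219012500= -0.02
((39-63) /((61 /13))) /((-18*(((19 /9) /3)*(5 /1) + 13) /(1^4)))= 234 /13603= 0.02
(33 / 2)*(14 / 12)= 77 / 4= 19.25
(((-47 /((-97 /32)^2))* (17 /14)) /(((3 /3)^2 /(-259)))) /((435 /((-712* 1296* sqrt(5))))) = -4655670165504* sqrt(5) /1364305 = -7630548.13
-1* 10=-10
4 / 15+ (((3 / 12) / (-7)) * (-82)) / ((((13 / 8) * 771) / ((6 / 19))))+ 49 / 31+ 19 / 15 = 643575664 / 206624145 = 3.11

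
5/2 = 2.50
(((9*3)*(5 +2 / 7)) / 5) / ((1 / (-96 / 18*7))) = -5328 / 5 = -1065.60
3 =3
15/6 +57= 119/2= 59.50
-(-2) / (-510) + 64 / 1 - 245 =-181.00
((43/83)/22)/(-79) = -43/144254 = -0.00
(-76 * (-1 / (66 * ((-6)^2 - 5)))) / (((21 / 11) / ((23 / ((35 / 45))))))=874 / 1519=0.58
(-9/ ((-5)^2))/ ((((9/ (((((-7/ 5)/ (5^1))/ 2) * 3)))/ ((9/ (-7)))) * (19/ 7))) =-189/ 23750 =-0.01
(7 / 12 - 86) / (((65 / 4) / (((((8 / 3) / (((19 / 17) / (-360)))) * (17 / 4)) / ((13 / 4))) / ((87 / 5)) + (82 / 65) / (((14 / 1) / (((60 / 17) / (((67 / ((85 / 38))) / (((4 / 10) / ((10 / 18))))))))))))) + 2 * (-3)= 333.28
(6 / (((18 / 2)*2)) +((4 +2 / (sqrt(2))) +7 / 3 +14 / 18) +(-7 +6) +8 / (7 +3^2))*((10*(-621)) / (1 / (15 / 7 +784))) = -237316875 / 7- 34173630*sqrt(2) / 7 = -40806526.57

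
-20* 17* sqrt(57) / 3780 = -17* sqrt(57) / 189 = -0.68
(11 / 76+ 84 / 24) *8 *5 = 2770 / 19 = 145.79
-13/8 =-1.62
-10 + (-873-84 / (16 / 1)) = -3553 / 4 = -888.25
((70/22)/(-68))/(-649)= 35/485452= 0.00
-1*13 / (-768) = 13 / 768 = 0.02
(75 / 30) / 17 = 5 / 34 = 0.15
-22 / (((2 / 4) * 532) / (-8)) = 88 / 133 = 0.66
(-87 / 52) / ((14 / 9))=-783 / 728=-1.08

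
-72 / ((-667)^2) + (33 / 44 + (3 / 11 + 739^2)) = 546122.02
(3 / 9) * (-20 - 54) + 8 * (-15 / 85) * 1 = -1330 / 51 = -26.08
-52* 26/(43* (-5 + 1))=338/43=7.86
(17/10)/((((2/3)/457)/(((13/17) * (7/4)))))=124761/80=1559.51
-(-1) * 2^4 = 16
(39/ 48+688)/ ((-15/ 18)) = -33063/ 40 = -826.58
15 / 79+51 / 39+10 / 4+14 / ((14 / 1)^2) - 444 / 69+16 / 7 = -13240 / 165347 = -0.08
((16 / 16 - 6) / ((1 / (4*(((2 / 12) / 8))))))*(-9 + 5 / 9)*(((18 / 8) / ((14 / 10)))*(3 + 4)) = 475 / 12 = 39.58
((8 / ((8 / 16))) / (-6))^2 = 64 / 9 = 7.11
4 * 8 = 32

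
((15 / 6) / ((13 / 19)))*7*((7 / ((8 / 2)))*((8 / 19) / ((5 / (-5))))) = -18.85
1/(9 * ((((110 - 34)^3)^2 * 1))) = 0.00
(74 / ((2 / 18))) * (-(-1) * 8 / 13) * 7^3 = 1827504 / 13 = 140577.23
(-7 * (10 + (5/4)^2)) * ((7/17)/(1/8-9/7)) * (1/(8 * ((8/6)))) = 38073/14144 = 2.69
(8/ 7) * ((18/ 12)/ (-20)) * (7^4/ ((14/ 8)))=-588/ 5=-117.60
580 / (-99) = -580 / 99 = -5.86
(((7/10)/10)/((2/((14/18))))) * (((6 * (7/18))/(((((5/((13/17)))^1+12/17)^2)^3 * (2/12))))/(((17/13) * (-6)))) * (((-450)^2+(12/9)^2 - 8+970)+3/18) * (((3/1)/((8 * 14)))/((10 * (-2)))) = 15988367341062091706731/174599493711696790743168000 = 0.00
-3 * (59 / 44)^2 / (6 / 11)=-3481 / 352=-9.89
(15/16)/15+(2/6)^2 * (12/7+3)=0.59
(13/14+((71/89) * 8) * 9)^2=5288925625/1552516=3406.68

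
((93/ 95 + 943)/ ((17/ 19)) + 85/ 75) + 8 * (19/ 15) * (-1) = 88913/ 85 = 1046.04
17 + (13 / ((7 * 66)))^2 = 3628717 / 213444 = 17.00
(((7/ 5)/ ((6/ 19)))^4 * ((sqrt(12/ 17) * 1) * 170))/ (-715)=-312900721 * sqrt(51)/ 28957500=-77.17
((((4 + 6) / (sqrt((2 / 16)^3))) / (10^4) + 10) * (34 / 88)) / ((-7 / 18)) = -765 / 77-153 * sqrt(2) / 9625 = -9.96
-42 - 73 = -115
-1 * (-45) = 45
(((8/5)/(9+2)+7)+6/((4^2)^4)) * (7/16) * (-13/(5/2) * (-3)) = 3515690997/72089600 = 48.77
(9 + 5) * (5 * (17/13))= 1190/13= 91.54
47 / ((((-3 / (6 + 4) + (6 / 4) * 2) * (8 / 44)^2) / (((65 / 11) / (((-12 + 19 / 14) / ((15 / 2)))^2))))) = 205830625 / 133206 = 1545.21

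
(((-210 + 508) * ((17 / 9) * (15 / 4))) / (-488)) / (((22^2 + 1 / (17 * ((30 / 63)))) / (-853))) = 918275825 / 120488664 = 7.62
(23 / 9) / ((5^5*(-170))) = -23 / 4781250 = -0.00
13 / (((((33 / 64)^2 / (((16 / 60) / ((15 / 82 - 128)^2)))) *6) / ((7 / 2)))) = 2506276864 / 5383265945805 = 0.00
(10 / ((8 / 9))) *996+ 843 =12048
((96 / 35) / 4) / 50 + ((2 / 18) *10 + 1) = 2.12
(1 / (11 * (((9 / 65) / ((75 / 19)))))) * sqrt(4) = 3250 / 627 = 5.18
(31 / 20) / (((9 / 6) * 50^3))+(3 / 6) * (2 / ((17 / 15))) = 56250527 / 63750000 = 0.88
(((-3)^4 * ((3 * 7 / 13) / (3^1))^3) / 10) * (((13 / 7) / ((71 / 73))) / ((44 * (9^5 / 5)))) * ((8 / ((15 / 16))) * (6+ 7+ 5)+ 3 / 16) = 4889759 / 6842309760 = 0.00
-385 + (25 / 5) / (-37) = -14250 / 37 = -385.14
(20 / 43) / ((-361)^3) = -20 / 2022972883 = -0.00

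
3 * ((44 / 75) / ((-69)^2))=44 / 119025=0.00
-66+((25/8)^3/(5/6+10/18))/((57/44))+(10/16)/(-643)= -38343493/781888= -49.04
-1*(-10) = 10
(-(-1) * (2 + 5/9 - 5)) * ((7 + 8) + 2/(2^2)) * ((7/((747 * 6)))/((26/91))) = -0.21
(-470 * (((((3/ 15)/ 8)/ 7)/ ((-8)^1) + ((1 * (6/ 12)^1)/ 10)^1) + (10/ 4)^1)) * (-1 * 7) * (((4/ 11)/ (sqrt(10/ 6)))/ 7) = 268417 * sqrt(15)/ 3080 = 337.52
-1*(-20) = 20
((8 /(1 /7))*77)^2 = 18593344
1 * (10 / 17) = 10 / 17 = 0.59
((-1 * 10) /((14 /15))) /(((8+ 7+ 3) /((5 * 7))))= -125 /6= -20.83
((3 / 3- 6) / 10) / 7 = -1 / 14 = -0.07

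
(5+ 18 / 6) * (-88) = -704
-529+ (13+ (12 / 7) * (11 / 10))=-17994 / 35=-514.11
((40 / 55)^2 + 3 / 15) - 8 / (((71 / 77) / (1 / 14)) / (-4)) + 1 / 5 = 146382 / 42955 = 3.41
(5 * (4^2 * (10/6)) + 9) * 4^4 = 109312/3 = 36437.33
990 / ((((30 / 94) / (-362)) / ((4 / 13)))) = -4491696 / 13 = -345515.08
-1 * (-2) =2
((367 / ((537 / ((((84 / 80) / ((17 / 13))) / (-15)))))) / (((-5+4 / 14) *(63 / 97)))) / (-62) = -3239509 / 16810140600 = -0.00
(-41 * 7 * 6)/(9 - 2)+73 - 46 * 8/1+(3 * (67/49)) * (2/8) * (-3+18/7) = -742855/1372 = -541.44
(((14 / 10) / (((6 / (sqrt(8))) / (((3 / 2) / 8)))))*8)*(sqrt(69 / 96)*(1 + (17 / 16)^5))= 17279031*sqrt(23) / 41943040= 1.98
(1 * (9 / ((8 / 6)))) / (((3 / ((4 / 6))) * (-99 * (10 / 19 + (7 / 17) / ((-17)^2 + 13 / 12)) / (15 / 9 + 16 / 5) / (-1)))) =82078499 / 587432340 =0.14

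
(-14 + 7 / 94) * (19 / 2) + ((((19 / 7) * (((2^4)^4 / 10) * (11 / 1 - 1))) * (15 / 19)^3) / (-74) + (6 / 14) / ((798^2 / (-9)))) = -566359388519 / 430656394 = -1315.11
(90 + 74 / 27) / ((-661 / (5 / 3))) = -12520 / 53541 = -0.23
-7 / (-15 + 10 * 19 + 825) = -7 / 1000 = -0.01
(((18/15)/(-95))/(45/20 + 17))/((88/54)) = -162/402325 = -0.00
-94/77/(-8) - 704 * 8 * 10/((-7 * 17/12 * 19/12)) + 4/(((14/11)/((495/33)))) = 361548661/99484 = 3634.24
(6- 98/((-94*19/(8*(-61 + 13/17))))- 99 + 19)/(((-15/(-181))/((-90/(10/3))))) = 2483902458/75905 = 32723.83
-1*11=-11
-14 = -14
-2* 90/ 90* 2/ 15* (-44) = 11.73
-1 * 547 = -547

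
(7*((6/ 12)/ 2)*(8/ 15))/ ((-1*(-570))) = 7/ 4275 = 0.00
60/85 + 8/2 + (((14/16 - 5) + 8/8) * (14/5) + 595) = 40185/68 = 590.96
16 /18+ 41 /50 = 769 /450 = 1.71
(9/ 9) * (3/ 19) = 0.16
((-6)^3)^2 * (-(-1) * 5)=233280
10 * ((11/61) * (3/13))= 330/793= 0.42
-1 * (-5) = 5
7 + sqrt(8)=2*sqrt(2) + 7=9.83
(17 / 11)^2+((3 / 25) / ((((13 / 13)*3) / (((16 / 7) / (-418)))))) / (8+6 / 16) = 64381271 / 26955775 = 2.39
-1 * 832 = -832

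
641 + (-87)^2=8210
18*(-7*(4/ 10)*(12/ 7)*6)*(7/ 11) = -18144/ 55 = -329.89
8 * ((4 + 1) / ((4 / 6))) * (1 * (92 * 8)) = 44160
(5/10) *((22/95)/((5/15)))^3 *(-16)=-2299968/857375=-2.68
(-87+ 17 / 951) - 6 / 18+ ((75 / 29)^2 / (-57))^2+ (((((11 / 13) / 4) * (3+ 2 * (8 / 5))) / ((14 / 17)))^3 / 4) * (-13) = -120625777230409041291681 / 1201100217703602944000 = -100.43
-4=-4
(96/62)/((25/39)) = 2.42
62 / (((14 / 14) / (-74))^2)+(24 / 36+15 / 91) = 92687003 / 273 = 339512.83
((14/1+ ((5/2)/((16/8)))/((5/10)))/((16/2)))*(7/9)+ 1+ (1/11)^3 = 166423/63888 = 2.60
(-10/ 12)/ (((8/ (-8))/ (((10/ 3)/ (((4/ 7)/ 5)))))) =875/ 36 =24.31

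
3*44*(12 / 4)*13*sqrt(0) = 0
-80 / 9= -8.89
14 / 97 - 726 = -70408 / 97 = -725.86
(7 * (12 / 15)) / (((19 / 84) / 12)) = 28224 / 95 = 297.09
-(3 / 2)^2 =-9 / 4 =-2.25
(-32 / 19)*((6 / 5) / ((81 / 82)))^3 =-141150208 / 46747125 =-3.02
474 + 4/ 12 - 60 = 1243/ 3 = 414.33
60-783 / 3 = -201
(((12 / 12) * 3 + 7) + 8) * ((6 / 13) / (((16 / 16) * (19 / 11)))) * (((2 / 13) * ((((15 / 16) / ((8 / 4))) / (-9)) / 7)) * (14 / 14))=-495 / 89908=-0.01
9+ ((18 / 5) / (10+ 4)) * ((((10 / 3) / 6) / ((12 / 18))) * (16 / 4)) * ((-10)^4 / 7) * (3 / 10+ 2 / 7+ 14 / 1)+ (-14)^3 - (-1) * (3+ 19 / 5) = 25951137 / 1715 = 15131.86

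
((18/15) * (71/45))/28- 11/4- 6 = -18233/2100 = -8.68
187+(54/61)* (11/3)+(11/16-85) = 103391/976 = 105.93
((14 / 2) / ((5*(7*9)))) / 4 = 1 / 180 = 0.01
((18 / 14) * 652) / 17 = 5868 / 119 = 49.31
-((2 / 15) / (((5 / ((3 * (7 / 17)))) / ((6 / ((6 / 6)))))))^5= -4182119424 / 13865791015625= -0.00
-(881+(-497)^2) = -247890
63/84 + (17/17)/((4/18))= 21/4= 5.25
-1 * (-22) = 22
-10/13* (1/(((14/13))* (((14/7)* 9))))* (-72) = 20/7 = 2.86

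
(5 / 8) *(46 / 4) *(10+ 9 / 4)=5635 / 64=88.05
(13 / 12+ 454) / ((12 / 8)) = 303.39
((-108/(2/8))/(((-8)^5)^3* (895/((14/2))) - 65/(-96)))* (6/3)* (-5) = -580608/604608249974488997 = -0.00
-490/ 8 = -61.25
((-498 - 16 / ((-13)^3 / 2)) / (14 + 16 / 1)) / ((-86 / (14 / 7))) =547037 / 1417065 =0.39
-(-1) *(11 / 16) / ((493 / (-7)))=-77 / 7888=-0.01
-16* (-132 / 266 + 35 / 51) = -20624 / 6783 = -3.04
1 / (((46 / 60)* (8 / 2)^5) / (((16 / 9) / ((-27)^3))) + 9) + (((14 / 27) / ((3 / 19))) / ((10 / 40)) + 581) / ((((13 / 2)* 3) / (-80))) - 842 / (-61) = -2255285841871757 / 930522466809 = -2423.68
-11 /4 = -2.75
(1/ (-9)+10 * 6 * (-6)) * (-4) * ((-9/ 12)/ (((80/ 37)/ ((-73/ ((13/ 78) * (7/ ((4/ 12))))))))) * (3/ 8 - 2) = -16257319/ 960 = -16934.71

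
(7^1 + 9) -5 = 11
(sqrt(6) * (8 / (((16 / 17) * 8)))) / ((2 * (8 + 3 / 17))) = 289 * sqrt(6) / 4448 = 0.16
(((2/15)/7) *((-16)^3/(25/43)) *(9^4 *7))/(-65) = 770383872/8125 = 94816.48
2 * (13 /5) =26 /5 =5.20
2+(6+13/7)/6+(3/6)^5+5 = 5605/672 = 8.34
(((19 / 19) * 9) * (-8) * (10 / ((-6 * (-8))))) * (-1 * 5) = 75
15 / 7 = 2.14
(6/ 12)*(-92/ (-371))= 0.12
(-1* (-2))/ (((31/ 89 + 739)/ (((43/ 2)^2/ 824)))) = 164561/ 108441696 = 0.00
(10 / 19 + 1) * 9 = 261 / 19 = 13.74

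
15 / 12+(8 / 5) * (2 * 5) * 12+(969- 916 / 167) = 772719 / 668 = 1156.76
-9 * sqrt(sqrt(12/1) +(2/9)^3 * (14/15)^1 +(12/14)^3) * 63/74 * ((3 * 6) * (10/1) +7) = -187 * sqrt(252039480 +787648050 * sqrt(3))/2590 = -2902.69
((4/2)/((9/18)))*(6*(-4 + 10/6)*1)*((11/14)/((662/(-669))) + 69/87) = 494/9599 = 0.05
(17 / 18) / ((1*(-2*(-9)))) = 17 / 324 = 0.05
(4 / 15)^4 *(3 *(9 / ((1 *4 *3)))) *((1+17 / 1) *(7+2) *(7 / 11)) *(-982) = -7918848 / 6875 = -1151.83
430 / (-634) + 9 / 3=736 / 317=2.32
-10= -10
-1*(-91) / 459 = 91 / 459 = 0.20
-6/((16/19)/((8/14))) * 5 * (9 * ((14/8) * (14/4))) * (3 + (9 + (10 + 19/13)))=-5476275/208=-26328.25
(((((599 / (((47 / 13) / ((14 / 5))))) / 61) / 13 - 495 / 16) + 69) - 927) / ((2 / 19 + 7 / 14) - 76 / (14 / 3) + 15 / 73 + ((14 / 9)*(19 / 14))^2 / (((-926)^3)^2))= 57.41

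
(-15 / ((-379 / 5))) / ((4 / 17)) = 0.84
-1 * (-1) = 1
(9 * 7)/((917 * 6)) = 3/262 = 0.01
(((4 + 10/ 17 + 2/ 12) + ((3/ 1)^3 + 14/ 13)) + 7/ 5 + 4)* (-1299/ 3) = -109755541/ 6630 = -16554.38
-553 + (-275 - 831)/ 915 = -507101/ 915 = -554.21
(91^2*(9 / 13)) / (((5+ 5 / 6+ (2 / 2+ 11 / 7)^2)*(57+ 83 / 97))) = 81746847 / 10267154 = 7.96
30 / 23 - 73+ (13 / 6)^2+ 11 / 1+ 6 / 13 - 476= -531.54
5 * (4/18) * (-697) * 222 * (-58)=29915240/3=9971746.67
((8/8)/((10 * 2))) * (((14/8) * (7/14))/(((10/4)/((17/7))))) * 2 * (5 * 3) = 51/40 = 1.28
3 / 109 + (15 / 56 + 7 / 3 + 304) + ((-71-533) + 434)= 2501945 / 18312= 136.63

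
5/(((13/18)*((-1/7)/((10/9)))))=-700/13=-53.85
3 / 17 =0.18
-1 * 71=-71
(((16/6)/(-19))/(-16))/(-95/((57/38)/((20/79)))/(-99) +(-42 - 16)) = -7821/51568052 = -0.00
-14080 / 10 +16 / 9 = -1406.22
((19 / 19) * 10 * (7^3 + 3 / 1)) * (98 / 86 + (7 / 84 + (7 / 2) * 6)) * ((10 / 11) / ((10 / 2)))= 19837910 / 1419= 13980.20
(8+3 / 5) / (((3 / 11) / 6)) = 946 / 5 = 189.20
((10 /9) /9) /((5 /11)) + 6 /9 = 76 /81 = 0.94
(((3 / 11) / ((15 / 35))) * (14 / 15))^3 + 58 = 261484442 / 4492125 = 58.21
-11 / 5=-2.20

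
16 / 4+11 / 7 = 39 / 7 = 5.57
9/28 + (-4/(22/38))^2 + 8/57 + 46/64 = 75571801/1544928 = 48.92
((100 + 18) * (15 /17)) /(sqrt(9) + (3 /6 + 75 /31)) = 109740 /6239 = 17.59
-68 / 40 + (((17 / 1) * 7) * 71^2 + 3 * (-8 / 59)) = 353927367 / 590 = 599876.89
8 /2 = 4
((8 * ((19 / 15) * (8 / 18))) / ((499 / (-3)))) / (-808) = 76 / 2267955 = 0.00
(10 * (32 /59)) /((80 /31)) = 124 /59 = 2.10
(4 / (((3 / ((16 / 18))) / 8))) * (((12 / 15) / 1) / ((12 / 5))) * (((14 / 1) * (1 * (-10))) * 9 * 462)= -5519360 / 3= -1839786.67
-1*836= -836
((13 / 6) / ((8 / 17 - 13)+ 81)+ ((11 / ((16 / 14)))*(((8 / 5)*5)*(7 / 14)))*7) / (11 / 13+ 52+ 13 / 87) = 709668193 / 139535664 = 5.09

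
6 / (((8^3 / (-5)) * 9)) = -5 / 768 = -0.01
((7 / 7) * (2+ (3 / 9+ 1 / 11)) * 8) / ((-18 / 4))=-1280 / 297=-4.31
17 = 17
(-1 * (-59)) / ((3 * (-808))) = -59 / 2424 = -0.02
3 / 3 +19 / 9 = 28 / 9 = 3.11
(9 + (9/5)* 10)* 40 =1080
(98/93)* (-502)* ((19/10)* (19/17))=-8879878/7905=-1123.32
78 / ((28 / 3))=8.36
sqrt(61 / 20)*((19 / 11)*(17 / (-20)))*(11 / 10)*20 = -323*sqrt(305) / 100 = -56.41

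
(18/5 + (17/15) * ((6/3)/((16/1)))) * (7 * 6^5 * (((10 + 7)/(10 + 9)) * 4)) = 69246576/95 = 728911.33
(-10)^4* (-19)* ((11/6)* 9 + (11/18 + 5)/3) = -94240000/27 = -3490370.37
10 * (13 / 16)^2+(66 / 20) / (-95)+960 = 58767263 / 60800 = 966.57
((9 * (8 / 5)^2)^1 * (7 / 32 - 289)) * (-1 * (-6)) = -998028 / 25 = -39921.12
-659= -659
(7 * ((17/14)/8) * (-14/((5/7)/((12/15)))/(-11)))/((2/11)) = 833/100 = 8.33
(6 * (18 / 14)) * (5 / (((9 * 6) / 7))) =5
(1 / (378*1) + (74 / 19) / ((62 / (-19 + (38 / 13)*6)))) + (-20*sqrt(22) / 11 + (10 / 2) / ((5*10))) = 4126 / 380835 - 20*sqrt(22) / 11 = -8.52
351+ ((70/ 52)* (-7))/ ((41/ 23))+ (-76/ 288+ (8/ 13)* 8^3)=25348381/ 38376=660.53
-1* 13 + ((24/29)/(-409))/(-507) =-26058609/2004509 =-13.00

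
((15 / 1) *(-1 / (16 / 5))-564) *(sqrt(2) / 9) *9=-9099 *sqrt(2) / 16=-804.25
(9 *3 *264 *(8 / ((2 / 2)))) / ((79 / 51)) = 2908224 / 79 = 36812.96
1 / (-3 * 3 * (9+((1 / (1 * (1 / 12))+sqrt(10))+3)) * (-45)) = 4 / 38205 - sqrt(10) / 229230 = 0.00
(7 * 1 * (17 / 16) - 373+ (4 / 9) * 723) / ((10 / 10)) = -2123 / 48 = -44.23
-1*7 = -7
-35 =-35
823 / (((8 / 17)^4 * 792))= 68737783 / 3244032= 21.19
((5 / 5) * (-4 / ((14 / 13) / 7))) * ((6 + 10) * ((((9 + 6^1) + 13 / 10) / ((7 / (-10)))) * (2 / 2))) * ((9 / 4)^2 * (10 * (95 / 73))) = 326114100 / 511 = 638188.06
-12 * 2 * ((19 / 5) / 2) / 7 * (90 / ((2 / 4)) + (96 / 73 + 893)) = -3576180 / 511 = -6998.40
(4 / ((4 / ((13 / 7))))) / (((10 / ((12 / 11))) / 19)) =1482 / 385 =3.85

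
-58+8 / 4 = -56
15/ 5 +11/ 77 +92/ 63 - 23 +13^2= 9488/ 63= 150.60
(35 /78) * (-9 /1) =-105 /26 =-4.04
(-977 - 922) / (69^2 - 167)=-1899 / 4594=-0.41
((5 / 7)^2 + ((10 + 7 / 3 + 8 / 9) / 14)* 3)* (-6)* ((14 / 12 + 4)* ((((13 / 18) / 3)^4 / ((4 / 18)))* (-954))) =1494.61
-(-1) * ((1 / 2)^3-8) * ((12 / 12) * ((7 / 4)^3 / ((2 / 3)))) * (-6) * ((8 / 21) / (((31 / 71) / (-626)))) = -205807203 / 992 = -207466.94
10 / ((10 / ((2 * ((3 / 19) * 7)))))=2.21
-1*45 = -45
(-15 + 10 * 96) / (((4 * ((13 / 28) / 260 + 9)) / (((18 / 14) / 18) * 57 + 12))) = 2126250 / 5041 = 421.79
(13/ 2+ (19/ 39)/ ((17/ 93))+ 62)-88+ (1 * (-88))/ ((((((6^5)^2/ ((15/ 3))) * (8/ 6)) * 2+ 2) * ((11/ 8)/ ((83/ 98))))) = -29395354044837/ 1746102028034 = -16.83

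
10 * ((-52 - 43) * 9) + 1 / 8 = -68399 / 8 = -8549.88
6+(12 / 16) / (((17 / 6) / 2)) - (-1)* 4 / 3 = 401 / 51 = 7.86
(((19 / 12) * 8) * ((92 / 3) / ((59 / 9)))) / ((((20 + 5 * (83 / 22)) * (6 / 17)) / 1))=34408 / 7965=4.32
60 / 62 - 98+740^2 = 547502.97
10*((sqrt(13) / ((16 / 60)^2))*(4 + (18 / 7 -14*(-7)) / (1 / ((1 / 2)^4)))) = 10125*sqrt(13) / 7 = 5215.17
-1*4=-4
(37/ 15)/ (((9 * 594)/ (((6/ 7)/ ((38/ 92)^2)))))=0.00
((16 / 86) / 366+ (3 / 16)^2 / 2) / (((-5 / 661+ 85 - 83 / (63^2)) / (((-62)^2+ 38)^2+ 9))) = 960318808223829831 / 299380986885632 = 3207.68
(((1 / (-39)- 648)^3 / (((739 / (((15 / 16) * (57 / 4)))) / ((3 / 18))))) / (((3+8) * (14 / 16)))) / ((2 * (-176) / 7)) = 1533536077034615 / 905257926144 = 1694.03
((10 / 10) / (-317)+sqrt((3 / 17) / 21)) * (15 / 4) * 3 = -45 / 1268+45 * sqrt(119) / 476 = 1.00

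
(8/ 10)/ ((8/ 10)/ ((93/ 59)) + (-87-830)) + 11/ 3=4686743/ 1278507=3.67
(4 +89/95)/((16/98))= 22981/760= 30.24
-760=-760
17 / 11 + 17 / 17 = 28 / 11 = 2.55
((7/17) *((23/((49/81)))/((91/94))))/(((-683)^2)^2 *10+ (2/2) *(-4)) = 29187/3927533680881629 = 0.00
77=77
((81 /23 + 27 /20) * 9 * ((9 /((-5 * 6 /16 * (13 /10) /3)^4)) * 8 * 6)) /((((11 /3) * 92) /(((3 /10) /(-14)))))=-80299081728 /29084380325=-2.76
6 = 6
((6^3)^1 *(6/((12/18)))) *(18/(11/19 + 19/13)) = 120042/7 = 17148.86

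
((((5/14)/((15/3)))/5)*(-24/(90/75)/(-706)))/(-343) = -1/847553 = -0.00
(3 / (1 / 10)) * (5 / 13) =150 / 13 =11.54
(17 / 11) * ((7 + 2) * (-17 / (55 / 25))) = -13005 / 121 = -107.48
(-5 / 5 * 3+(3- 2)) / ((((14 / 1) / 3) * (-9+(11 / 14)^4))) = 16464 / 331103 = 0.05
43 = 43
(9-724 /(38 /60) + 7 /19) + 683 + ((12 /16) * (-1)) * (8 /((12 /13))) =-17377 /38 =-457.29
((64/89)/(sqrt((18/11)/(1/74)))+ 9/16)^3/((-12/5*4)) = -370506475/19207094272 - 3219214915*sqrt(407)/10006183352448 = -0.03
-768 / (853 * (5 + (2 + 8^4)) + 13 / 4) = -0.00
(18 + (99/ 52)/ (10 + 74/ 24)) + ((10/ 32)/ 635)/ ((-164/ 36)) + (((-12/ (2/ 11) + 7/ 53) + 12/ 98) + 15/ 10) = -20357482408189/ 441593339824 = -46.10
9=9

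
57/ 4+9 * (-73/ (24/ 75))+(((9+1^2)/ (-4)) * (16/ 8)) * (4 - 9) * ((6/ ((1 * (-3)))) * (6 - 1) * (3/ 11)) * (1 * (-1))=-173421/ 88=-1970.69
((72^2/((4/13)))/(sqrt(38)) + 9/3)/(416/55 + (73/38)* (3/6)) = 4180/11877 + 205920* sqrt(38)/3959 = 320.98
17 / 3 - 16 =-31 / 3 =-10.33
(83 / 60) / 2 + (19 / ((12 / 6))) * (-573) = -653137 / 120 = -5442.81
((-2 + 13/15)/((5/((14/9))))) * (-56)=13328/675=19.75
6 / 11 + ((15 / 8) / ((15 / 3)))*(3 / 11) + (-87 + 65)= -1879 / 88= -21.35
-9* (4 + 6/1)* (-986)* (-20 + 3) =-1508580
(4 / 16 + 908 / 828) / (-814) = -0.00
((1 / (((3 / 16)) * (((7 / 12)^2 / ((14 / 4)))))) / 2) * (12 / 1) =2304 / 7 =329.14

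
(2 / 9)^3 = 8 / 729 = 0.01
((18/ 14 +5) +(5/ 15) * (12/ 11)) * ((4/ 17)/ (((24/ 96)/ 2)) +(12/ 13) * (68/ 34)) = 24.79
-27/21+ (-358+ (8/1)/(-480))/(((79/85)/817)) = -314716.06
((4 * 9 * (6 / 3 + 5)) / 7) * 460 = 16560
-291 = -291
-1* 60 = -60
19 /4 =4.75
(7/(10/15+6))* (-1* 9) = -189/20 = -9.45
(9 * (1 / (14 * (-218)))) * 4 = -9 / 763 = -0.01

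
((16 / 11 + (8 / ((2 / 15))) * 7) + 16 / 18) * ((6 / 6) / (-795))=-41812 / 78705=-0.53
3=3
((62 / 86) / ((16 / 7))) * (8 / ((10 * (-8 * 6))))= -217 / 41280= -0.01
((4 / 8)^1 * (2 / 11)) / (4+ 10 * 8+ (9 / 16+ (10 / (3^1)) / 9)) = 432 / 403601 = 0.00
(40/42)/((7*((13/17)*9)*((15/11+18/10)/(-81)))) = -9350/18473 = -0.51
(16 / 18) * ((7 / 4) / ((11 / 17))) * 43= 10234 / 99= 103.37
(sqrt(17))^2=17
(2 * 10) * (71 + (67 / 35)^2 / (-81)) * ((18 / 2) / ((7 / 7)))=28161944 / 2205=12771.86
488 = 488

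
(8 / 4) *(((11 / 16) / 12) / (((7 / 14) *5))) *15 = 11 / 16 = 0.69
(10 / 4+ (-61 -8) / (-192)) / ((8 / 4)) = 183 / 128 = 1.43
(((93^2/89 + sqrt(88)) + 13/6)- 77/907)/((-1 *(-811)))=2 *sqrt(22)/811 + 48076139/392798118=0.13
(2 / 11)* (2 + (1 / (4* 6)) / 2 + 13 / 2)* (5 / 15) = 409 / 792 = 0.52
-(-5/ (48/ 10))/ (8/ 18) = 75/ 32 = 2.34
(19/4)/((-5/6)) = -57/10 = -5.70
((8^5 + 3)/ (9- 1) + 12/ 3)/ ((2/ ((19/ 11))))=623257/ 176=3541.23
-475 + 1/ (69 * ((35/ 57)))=-382356/ 805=-474.98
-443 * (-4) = 1772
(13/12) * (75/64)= 325/256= 1.27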